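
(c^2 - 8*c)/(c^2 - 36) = c*(c - 8)/(c^2 - 36)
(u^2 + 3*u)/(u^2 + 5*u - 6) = u*(u + 3)/(u^2 + 5*u - 6)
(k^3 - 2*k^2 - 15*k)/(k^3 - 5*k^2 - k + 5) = k*(k + 3)/(k^2 - 1)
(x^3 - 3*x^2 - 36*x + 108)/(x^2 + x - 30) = (x^2 - 9*x + 18)/(x - 5)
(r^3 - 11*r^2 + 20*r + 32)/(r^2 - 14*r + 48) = (r^2 - 3*r - 4)/(r - 6)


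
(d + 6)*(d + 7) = d^2 + 13*d + 42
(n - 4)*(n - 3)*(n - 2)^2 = n^4 - 11*n^3 + 44*n^2 - 76*n + 48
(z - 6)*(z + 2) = z^2 - 4*z - 12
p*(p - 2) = p^2 - 2*p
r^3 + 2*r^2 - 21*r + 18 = (r - 3)*(r - 1)*(r + 6)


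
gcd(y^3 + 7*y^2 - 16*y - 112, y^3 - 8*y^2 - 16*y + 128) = y^2 - 16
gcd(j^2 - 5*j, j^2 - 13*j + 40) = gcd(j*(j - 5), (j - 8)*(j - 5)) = j - 5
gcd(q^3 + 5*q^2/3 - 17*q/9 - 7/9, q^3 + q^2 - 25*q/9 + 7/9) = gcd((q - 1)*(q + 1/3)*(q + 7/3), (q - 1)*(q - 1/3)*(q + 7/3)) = q^2 + 4*q/3 - 7/3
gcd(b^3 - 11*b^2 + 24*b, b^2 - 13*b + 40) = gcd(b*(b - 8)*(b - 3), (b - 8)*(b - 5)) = b - 8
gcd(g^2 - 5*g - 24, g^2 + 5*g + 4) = 1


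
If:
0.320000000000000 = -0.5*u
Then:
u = -0.64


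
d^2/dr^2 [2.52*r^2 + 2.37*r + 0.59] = 5.04000000000000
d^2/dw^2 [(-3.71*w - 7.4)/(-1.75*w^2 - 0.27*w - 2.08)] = ((3.5*w + 0.27)*(3.71*w + 7.4)*(7.0*w + 0.54) - (38.955*w + 27.9034)*(1.75*w^2 + 0.27*w + 2.08))/(1.75*w^2 + 0.27*w + 2.08)^3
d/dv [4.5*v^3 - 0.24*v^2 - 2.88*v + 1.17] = 13.5*v^2 - 0.48*v - 2.88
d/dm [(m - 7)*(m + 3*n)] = 2*m + 3*n - 7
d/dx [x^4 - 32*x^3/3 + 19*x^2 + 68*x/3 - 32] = 4*x^3 - 32*x^2 + 38*x + 68/3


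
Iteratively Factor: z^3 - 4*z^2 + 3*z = (z - 1)*(z^2 - 3*z) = z*(z - 1)*(z - 3)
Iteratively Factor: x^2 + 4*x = (x + 4)*(x)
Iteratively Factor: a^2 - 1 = (a + 1)*(a - 1)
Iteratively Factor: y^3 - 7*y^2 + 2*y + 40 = (y + 2)*(y^2 - 9*y + 20) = (y - 5)*(y + 2)*(y - 4)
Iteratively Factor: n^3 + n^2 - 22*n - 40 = (n - 5)*(n^2 + 6*n + 8) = (n - 5)*(n + 2)*(n + 4)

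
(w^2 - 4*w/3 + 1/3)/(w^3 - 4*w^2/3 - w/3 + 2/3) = (3*w - 1)/(3*w^2 - w - 2)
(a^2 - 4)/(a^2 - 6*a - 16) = (a - 2)/(a - 8)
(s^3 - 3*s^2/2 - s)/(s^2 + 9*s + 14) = s*(2*s^2 - 3*s - 2)/(2*(s^2 + 9*s + 14))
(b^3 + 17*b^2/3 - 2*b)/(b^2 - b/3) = b + 6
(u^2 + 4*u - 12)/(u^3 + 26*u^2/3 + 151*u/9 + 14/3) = 9*(u - 2)/(9*u^2 + 24*u + 7)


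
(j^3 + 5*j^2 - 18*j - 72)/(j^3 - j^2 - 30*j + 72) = (j + 3)/(j - 3)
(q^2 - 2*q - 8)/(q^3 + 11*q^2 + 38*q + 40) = (q - 4)/(q^2 + 9*q + 20)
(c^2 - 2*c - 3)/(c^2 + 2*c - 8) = (c^2 - 2*c - 3)/(c^2 + 2*c - 8)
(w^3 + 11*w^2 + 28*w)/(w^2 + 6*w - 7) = w*(w + 4)/(w - 1)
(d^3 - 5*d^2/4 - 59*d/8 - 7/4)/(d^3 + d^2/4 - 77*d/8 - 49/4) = (4*d + 1)/(4*d + 7)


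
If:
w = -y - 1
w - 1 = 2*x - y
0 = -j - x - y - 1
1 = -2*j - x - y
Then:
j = 0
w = -1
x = -1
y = 0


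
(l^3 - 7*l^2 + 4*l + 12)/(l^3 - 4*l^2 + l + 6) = (l - 6)/(l - 3)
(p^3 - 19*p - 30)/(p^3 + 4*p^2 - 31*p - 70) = (p + 3)/(p + 7)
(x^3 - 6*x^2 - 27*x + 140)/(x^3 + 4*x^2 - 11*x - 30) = (x^2 - 11*x + 28)/(x^2 - x - 6)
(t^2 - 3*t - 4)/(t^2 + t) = (t - 4)/t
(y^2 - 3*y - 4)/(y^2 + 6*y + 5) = (y - 4)/(y + 5)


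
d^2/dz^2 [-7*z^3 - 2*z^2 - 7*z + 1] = -42*z - 4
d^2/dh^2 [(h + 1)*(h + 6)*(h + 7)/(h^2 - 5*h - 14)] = 8*(41*h^3 + 231*h^2 + 567*h + 133)/(h^6 - 15*h^5 + 33*h^4 + 295*h^3 - 462*h^2 - 2940*h - 2744)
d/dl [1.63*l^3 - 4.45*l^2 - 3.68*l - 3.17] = 4.89*l^2 - 8.9*l - 3.68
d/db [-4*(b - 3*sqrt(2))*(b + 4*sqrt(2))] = -8*b - 4*sqrt(2)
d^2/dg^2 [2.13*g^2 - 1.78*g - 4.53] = 4.26000000000000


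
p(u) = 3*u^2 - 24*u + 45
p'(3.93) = -0.42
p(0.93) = 25.27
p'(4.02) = 0.12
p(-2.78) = 134.91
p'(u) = 6*u - 24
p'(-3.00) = -42.00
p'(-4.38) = -50.28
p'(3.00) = -6.00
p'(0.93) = -18.42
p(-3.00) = 144.00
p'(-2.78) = -40.68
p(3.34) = -1.69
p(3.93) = -2.99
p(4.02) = -3.00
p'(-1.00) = -30.00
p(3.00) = 0.00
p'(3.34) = -3.96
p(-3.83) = 180.93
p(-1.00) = 72.00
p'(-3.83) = -46.98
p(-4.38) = 207.67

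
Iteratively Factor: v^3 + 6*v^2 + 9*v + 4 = (v + 4)*(v^2 + 2*v + 1) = (v + 1)*(v + 4)*(v + 1)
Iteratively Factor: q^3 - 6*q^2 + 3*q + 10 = (q + 1)*(q^2 - 7*q + 10) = (q - 2)*(q + 1)*(q - 5)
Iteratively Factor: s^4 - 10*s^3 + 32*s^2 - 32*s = (s - 4)*(s^3 - 6*s^2 + 8*s) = (s - 4)*(s - 2)*(s^2 - 4*s) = s*(s - 4)*(s - 2)*(s - 4)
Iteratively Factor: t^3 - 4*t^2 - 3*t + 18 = (t + 2)*(t^2 - 6*t + 9) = (t - 3)*(t + 2)*(t - 3)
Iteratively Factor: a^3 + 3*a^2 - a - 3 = (a - 1)*(a^2 + 4*a + 3) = (a - 1)*(a + 3)*(a + 1)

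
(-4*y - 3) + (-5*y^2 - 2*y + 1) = -5*y^2 - 6*y - 2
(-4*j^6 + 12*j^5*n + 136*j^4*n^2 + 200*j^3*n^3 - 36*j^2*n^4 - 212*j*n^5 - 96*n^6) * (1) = -4*j^6 + 12*j^5*n + 136*j^4*n^2 + 200*j^3*n^3 - 36*j^2*n^4 - 212*j*n^5 - 96*n^6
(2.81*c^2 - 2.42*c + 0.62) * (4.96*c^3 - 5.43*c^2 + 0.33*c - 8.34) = 13.9376*c^5 - 27.2615*c^4 + 17.1431*c^3 - 27.6006*c^2 + 20.3874*c - 5.1708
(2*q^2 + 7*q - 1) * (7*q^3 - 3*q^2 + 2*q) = 14*q^5 + 43*q^4 - 24*q^3 + 17*q^2 - 2*q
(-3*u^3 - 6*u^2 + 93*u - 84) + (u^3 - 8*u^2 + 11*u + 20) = -2*u^3 - 14*u^2 + 104*u - 64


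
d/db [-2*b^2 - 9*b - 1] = -4*b - 9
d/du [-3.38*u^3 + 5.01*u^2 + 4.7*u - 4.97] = -10.14*u^2 + 10.02*u + 4.7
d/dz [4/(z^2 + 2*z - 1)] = 8*(-z - 1)/(z^2 + 2*z - 1)^2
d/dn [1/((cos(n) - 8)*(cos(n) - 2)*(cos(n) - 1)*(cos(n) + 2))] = (4*cos(n)^3 - 27*cos(n)^2 + 8*cos(n) + 36)*sin(n)/((cos(n) - 8)^2*(cos(n) - 2)^2*(cos(n) - 1)^2*(cos(n) + 2)^2)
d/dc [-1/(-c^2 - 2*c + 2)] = 2*(-c - 1)/(c^2 + 2*c - 2)^2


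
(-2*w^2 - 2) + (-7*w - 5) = -2*w^2 - 7*w - 7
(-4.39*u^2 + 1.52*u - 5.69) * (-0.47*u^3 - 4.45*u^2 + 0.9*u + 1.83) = 2.0633*u^5 + 18.8211*u^4 - 8.0407*u^3 + 18.6548*u^2 - 2.3394*u - 10.4127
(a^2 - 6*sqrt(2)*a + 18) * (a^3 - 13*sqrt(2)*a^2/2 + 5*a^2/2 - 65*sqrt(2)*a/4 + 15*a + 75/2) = a^5 - 25*sqrt(2)*a^4/2 + 5*a^4/2 - 125*sqrt(2)*a^3/4 + 111*a^3 - 207*sqrt(2)*a^2 + 555*a^2/2 - 1035*sqrt(2)*a/2 + 270*a + 675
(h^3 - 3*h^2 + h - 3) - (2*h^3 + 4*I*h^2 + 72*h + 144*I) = -h^3 - 3*h^2 - 4*I*h^2 - 71*h - 3 - 144*I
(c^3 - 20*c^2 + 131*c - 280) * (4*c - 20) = 4*c^4 - 100*c^3 + 924*c^2 - 3740*c + 5600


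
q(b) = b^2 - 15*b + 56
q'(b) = 2*b - 15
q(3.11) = 19.02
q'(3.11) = -8.78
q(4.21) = 10.57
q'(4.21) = -6.58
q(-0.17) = 58.58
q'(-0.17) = -15.34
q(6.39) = 0.98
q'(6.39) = -2.22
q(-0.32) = 60.90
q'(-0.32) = -15.64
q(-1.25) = 76.31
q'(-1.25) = -17.50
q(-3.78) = 126.99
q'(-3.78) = -22.56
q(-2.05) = 90.95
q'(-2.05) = -19.10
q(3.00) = 20.00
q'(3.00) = -9.00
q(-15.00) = 506.00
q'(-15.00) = -45.00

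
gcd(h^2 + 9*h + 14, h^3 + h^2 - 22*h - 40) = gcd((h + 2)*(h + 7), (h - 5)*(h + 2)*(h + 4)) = h + 2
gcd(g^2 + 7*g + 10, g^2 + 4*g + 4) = g + 2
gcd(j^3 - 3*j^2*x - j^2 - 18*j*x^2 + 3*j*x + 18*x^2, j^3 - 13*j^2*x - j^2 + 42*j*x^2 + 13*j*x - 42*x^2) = -j^2 + 6*j*x + j - 6*x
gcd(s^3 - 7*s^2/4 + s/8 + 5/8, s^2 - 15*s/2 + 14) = 1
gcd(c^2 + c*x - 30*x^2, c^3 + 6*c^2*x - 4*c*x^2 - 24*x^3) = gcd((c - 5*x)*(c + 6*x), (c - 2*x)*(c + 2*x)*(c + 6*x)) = c + 6*x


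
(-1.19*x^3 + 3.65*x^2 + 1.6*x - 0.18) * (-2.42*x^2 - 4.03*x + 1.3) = 2.8798*x^5 - 4.0373*x^4 - 20.1285*x^3 - 1.2674*x^2 + 2.8054*x - 0.234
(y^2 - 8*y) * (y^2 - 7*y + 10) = y^4 - 15*y^3 + 66*y^2 - 80*y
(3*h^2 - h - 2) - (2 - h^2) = 4*h^2 - h - 4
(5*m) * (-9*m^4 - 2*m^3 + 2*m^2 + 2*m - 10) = -45*m^5 - 10*m^4 + 10*m^3 + 10*m^2 - 50*m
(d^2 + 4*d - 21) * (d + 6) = d^3 + 10*d^2 + 3*d - 126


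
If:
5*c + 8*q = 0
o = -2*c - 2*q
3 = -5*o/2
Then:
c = 8/5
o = -6/5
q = -1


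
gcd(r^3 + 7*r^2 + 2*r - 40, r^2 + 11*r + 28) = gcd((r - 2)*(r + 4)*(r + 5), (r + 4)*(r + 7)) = r + 4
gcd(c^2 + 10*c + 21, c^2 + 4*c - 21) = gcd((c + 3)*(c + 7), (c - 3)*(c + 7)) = c + 7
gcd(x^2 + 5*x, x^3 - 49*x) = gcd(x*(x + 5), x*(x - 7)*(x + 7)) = x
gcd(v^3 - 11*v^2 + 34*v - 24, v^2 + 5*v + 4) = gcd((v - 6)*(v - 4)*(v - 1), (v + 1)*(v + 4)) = 1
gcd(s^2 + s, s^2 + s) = s^2 + s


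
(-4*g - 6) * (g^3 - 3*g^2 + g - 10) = -4*g^4 + 6*g^3 + 14*g^2 + 34*g + 60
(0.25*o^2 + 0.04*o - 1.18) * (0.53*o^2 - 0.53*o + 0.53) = 0.1325*o^4 - 0.1113*o^3 - 0.5141*o^2 + 0.6466*o - 0.6254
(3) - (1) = 2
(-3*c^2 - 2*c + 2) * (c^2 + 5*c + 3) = -3*c^4 - 17*c^3 - 17*c^2 + 4*c + 6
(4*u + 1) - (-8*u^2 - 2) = 8*u^2 + 4*u + 3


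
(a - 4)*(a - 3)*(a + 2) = a^3 - 5*a^2 - 2*a + 24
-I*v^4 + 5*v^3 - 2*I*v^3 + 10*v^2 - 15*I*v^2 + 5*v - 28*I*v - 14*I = (v + 1)*(v - 2*I)*(v + 7*I)*(-I*v - I)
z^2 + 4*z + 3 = (z + 1)*(z + 3)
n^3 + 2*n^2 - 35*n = n*(n - 5)*(n + 7)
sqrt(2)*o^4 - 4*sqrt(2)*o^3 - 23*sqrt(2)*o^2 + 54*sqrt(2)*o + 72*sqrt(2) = (o - 6)*(o - 3)*(o + 4)*(sqrt(2)*o + sqrt(2))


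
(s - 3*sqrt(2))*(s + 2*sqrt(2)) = s^2 - sqrt(2)*s - 12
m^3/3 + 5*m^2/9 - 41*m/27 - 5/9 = (m/3 + 1)*(m - 5/3)*(m + 1/3)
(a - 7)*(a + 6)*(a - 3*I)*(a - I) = a^4 - a^3 - 4*I*a^3 - 45*a^2 + 4*I*a^2 + 3*a + 168*I*a + 126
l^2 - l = l*(l - 1)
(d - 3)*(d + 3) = d^2 - 9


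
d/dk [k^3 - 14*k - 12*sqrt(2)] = 3*k^2 - 14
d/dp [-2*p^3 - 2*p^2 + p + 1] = -6*p^2 - 4*p + 1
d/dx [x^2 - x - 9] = 2*x - 1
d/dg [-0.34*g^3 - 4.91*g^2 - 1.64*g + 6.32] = -1.02*g^2 - 9.82*g - 1.64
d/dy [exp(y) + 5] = exp(y)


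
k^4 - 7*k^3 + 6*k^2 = k^2*(k - 6)*(k - 1)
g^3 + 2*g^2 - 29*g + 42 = (g - 3)*(g - 2)*(g + 7)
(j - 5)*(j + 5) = j^2 - 25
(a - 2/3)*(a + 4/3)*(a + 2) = a^3 + 8*a^2/3 + 4*a/9 - 16/9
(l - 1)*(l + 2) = l^2 + l - 2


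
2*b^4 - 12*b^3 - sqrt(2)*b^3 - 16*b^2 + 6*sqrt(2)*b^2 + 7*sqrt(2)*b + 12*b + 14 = (b - 7)*(b - sqrt(2))*(sqrt(2)*b + 1)*(sqrt(2)*b + sqrt(2))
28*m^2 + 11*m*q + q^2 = (4*m + q)*(7*m + q)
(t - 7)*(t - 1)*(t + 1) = t^3 - 7*t^2 - t + 7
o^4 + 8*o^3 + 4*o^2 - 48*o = o*(o - 2)*(o + 4)*(o + 6)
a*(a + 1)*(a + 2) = a^3 + 3*a^2 + 2*a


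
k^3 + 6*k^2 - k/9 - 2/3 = (k - 1/3)*(k + 1/3)*(k + 6)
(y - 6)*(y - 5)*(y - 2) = y^3 - 13*y^2 + 52*y - 60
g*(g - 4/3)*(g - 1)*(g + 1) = g^4 - 4*g^3/3 - g^2 + 4*g/3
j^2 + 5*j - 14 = (j - 2)*(j + 7)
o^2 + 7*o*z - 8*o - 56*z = (o - 8)*(o + 7*z)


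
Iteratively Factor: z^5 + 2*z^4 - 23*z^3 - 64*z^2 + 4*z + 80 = (z + 4)*(z^4 - 2*z^3 - 15*z^2 - 4*z + 20) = (z + 2)*(z + 4)*(z^3 - 4*z^2 - 7*z + 10) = (z + 2)^2*(z + 4)*(z^2 - 6*z + 5) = (z - 1)*(z + 2)^2*(z + 4)*(z - 5)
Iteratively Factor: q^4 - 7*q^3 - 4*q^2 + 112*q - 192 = (q - 4)*(q^3 - 3*q^2 - 16*q + 48) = (q - 4)*(q + 4)*(q^2 - 7*q + 12) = (q - 4)^2*(q + 4)*(q - 3)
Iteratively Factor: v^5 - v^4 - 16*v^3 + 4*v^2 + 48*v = (v)*(v^4 - v^3 - 16*v^2 + 4*v + 48) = v*(v - 2)*(v^3 + v^2 - 14*v - 24) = v*(v - 4)*(v - 2)*(v^2 + 5*v + 6) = v*(v - 4)*(v - 2)*(v + 3)*(v + 2)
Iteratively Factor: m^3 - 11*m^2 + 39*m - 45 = (m - 5)*(m^2 - 6*m + 9) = (m - 5)*(m - 3)*(m - 3)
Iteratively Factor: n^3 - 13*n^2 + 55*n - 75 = (n - 5)*(n^2 - 8*n + 15) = (n - 5)^2*(n - 3)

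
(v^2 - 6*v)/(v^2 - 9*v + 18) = v/(v - 3)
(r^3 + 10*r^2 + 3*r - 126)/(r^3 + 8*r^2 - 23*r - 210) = (r - 3)/(r - 5)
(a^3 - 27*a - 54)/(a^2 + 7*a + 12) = (a^2 - 3*a - 18)/(a + 4)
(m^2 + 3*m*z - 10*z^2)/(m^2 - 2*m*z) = (m + 5*z)/m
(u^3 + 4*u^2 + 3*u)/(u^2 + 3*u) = u + 1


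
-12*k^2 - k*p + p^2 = (-4*k + p)*(3*k + p)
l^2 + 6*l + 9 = (l + 3)^2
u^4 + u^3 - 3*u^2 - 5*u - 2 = (u - 2)*(u + 1)^3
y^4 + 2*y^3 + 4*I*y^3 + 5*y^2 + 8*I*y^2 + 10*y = y*(y + 2)*(y - I)*(y + 5*I)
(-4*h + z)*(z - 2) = -4*h*z + 8*h + z^2 - 2*z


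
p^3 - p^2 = p^2*(p - 1)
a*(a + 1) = a^2 + a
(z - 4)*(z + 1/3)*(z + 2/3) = z^3 - 3*z^2 - 34*z/9 - 8/9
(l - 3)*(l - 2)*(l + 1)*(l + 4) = l^4 - 15*l^2 + 10*l + 24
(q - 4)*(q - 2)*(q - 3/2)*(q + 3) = q^4 - 9*q^3/2 - 11*q^2/2 + 39*q - 36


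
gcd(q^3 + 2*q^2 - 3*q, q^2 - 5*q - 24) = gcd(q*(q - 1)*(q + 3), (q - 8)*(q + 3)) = q + 3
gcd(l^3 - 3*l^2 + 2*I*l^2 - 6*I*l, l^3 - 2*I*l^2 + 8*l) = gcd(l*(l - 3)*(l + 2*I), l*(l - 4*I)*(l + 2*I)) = l^2 + 2*I*l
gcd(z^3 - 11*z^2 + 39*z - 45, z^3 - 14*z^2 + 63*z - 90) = z^2 - 8*z + 15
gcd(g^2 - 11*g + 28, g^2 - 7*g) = g - 7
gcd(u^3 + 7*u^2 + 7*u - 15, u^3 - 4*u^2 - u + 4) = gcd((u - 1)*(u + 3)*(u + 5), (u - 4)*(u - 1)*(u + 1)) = u - 1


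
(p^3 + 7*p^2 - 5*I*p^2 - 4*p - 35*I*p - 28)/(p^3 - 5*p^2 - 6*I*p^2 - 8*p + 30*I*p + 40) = (p^2 + p*(7 - I) - 7*I)/(p^2 - p*(5 + 2*I) + 10*I)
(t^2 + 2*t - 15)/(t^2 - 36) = (t^2 + 2*t - 15)/(t^2 - 36)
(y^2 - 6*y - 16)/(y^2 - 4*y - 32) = (y + 2)/(y + 4)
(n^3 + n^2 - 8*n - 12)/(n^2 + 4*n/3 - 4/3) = 3*(n^2 - n - 6)/(3*n - 2)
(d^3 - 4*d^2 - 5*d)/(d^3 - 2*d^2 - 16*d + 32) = d*(d^2 - 4*d - 5)/(d^3 - 2*d^2 - 16*d + 32)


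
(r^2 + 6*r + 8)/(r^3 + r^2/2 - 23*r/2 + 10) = 2*(r + 2)/(2*r^2 - 7*r + 5)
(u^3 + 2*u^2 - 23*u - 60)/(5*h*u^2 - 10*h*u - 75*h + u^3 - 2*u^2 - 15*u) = (u + 4)/(5*h + u)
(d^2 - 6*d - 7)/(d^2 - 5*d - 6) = (d - 7)/(d - 6)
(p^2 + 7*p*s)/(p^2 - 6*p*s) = (p + 7*s)/(p - 6*s)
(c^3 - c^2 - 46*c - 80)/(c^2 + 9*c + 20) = (c^2 - 6*c - 16)/(c + 4)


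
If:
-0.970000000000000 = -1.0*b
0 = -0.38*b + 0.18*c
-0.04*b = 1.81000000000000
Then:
No Solution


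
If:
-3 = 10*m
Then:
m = -3/10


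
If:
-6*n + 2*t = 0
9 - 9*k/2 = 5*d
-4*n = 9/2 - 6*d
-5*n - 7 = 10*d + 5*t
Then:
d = 31/80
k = 113/72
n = -87/160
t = -261/160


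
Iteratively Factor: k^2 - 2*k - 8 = (k + 2)*(k - 4)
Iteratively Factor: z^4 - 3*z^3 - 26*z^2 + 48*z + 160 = (z + 4)*(z^3 - 7*z^2 + 2*z + 40) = (z - 4)*(z + 4)*(z^2 - 3*z - 10) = (z - 4)*(z + 2)*(z + 4)*(z - 5)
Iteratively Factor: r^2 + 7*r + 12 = (r + 4)*(r + 3)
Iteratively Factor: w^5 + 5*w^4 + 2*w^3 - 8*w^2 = (w + 2)*(w^4 + 3*w^3 - 4*w^2) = (w + 2)*(w + 4)*(w^3 - w^2) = w*(w + 2)*(w + 4)*(w^2 - w) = w*(w - 1)*(w + 2)*(w + 4)*(w)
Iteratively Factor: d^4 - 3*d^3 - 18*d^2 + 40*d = (d - 5)*(d^3 + 2*d^2 - 8*d) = (d - 5)*(d - 2)*(d^2 + 4*d) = (d - 5)*(d - 2)*(d + 4)*(d)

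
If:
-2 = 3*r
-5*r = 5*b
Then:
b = 2/3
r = -2/3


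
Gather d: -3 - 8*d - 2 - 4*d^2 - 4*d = -4*d^2 - 12*d - 5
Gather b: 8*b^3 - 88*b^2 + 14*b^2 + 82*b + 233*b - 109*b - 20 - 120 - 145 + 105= 8*b^3 - 74*b^2 + 206*b - 180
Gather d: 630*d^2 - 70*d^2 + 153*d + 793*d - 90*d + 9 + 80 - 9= 560*d^2 + 856*d + 80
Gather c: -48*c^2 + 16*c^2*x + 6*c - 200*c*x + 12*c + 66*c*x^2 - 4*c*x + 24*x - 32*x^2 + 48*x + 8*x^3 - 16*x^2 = c^2*(16*x - 48) + c*(66*x^2 - 204*x + 18) + 8*x^3 - 48*x^2 + 72*x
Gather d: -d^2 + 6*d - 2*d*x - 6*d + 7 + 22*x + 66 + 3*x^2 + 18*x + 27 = -d^2 - 2*d*x + 3*x^2 + 40*x + 100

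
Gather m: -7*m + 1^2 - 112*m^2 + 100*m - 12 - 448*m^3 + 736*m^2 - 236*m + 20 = -448*m^3 + 624*m^2 - 143*m + 9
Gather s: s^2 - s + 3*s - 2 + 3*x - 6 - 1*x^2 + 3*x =s^2 + 2*s - x^2 + 6*x - 8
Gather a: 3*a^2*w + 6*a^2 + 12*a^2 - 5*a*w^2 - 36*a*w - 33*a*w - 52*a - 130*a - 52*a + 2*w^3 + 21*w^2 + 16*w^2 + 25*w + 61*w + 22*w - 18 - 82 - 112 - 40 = a^2*(3*w + 18) + a*(-5*w^2 - 69*w - 234) + 2*w^3 + 37*w^2 + 108*w - 252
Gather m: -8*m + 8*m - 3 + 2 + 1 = 0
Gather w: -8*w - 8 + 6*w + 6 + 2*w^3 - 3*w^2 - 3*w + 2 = 2*w^3 - 3*w^2 - 5*w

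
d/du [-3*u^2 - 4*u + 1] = -6*u - 4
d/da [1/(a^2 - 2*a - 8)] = 2*(1 - a)/(-a^2 + 2*a + 8)^2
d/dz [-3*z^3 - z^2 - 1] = z*(-9*z - 2)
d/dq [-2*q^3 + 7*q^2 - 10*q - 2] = -6*q^2 + 14*q - 10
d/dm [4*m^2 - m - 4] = 8*m - 1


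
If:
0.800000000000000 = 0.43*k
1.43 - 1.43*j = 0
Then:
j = 1.00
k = 1.86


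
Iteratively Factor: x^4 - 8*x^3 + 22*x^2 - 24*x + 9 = (x - 3)*(x^3 - 5*x^2 + 7*x - 3) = (x - 3)*(x - 1)*(x^2 - 4*x + 3) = (x - 3)^2*(x - 1)*(x - 1)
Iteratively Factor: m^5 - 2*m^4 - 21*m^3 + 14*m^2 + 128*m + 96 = (m - 4)*(m^4 + 2*m^3 - 13*m^2 - 38*m - 24) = (m - 4)*(m + 1)*(m^3 + m^2 - 14*m - 24) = (m - 4)^2*(m + 1)*(m^2 + 5*m + 6) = (m - 4)^2*(m + 1)*(m + 2)*(m + 3)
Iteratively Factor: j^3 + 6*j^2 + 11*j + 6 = (j + 2)*(j^2 + 4*j + 3) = (j + 2)*(j + 3)*(j + 1)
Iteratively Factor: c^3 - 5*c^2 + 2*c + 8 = (c - 2)*(c^2 - 3*c - 4) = (c - 2)*(c + 1)*(c - 4)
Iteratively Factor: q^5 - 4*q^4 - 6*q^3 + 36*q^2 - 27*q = (q - 1)*(q^4 - 3*q^3 - 9*q^2 + 27*q) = (q - 3)*(q - 1)*(q^3 - 9*q) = q*(q - 3)*(q - 1)*(q^2 - 9) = q*(q - 3)^2*(q - 1)*(q + 3)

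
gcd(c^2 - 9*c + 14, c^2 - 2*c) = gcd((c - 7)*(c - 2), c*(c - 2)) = c - 2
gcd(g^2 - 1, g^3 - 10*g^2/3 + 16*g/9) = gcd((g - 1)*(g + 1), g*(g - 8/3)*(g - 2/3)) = 1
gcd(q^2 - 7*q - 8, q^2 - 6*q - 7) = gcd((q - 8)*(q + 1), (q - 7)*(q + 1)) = q + 1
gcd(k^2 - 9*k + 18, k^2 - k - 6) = k - 3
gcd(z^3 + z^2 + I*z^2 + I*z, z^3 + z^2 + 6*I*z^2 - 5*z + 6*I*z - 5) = z^2 + z*(1 + I) + I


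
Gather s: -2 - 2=-4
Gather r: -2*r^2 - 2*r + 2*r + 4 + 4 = 8 - 2*r^2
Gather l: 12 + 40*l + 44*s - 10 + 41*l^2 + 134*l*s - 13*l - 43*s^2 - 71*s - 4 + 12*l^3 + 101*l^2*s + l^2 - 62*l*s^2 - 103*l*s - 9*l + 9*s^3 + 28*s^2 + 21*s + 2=12*l^3 + l^2*(101*s + 42) + l*(-62*s^2 + 31*s + 18) + 9*s^3 - 15*s^2 - 6*s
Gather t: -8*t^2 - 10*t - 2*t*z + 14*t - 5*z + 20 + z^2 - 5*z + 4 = -8*t^2 + t*(4 - 2*z) + z^2 - 10*z + 24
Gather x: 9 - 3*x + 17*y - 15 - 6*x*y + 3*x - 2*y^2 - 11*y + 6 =-6*x*y - 2*y^2 + 6*y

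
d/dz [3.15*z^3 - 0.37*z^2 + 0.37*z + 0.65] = 9.45*z^2 - 0.74*z + 0.37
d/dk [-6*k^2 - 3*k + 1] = -12*k - 3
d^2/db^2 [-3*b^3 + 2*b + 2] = -18*b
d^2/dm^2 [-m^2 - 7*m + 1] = -2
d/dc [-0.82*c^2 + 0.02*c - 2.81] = 0.02 - 1.64*c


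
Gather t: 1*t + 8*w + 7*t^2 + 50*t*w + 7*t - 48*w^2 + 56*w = 7*t^2 + t*(50*w + 8) - 48*w^2 + 64*w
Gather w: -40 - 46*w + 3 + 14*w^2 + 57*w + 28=14*w^2 + 11*w - 9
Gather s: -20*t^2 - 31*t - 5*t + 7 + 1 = -20*t^2 - 36*t + 8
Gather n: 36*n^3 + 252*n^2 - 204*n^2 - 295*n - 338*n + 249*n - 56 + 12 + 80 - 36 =36*n^3 + 48*n^2 - 384*n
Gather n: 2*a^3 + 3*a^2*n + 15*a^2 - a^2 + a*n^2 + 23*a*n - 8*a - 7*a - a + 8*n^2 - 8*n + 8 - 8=2*a^3 + 14*a^2 - 16*a + n^2*(a + 8) + n*(3*a^2 + 23*a - 8)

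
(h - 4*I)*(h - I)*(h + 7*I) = h^3 + 2*I*h^2 + 31*h - 28*I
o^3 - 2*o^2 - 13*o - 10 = (o - 5)*(o + 1)*(o + 2)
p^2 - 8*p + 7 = (p - 7)*(p - 1)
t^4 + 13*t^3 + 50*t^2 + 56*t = t*(t + 2)*(t + 4)*(t + 7)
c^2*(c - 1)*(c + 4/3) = c^4 + c^3/3 - 4*c^2/3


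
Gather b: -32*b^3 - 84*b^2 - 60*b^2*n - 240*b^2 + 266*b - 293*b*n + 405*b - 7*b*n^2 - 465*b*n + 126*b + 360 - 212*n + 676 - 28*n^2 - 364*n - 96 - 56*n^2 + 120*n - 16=-32*b^3 + b^2*(-60*n - 324) + b*(-7*n^2 - 758*n + 797) - 84*n^2 - 456*n + 924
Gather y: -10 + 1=-9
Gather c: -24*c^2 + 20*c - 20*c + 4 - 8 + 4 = -24*c^2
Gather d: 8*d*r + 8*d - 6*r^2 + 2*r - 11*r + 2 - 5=d*(8*r + 8) - 6*r^2 - 9*r - 3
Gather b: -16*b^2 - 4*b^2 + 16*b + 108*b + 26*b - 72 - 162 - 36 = -20*b^2 + 150*b - 270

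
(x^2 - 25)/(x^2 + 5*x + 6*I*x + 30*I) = (x - 5)/(x + 6*I)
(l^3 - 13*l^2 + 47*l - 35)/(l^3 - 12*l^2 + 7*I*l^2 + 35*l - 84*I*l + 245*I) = (l - 1)/(l + 7*I)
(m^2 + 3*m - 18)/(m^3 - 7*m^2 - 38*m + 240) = (m - 3)/(m^2 - 13*m + 40)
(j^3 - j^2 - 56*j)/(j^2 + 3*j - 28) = j*(j - 8)/(j - 4)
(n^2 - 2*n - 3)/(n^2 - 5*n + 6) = (n + 1)/(n - 2)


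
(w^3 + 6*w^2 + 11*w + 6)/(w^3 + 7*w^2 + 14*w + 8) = (w + 3)/(w + 4)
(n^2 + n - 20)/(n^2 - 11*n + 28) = (n + 5)/(n - 7)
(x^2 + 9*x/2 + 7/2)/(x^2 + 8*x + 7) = (x + 7/2)/(x + 7)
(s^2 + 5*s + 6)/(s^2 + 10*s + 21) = (s + 2)/(s + 7)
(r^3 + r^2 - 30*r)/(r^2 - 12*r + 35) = r*(r + 6)/(r - 7)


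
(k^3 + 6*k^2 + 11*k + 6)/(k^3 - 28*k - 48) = (k^2 + 4*k + 3)/(k^2 - 2*k - 24)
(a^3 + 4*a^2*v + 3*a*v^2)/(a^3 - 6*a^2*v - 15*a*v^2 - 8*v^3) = a*(-a - 3*v)/(-a^2 + 7*a*v + 8*v^2)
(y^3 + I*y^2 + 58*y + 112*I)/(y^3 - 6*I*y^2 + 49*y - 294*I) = (y^2 - 6*I*y + 16)/(y^2 - 13*I*y - 42)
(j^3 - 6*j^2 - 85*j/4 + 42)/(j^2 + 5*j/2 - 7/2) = (j^2 - 19*j/2 + 12)/(j - 1)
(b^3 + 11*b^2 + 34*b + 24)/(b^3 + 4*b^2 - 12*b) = (b^2 + 5*b + 4)/(b*(b - 2))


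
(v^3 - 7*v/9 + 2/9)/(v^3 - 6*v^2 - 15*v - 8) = (v^2 - v + 2/9)/(v^2 - 7*v - 8)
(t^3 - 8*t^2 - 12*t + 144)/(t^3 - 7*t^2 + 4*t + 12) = (t^2 - 2*t - 24)/(t^2 - t - 2)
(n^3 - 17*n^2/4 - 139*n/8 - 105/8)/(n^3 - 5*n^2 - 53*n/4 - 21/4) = (4*n + 5)/(2*(2*n + 1))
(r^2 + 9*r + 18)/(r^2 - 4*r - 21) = (r + 6)/(r - 7)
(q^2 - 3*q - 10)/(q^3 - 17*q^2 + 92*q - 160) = (q + 2)/(q^2 - 12*q + 32)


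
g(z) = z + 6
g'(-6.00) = 1.00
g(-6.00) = 0.00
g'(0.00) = 1.00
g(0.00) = 6.00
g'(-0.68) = 1.00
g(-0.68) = 5.32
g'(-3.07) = 1.00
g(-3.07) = 2.93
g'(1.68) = 1.00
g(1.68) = 7.68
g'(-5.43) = 1.00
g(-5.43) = 0.57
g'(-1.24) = 1.00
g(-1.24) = 4.76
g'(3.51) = 1.00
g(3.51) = 9.51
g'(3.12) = 1.00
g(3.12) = 9.12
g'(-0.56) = 1.00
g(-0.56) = 5.44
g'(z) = 1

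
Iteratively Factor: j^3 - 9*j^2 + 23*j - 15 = (j - 1)*(j^2 - 8*j + 15) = (j - 5)*(j - 1)*(j - 3)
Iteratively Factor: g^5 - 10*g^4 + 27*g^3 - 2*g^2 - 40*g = (g - 2)*(g^4 - 8*g^3 + 11*g^2 + 20*g) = (g - 5)*(g - 2)*(g^3 - 3*g^2 - 4*g) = (g - 5)*(g - 2)*(g + 1)*(g^2 - 4*g) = (g - 5)*(g - 4)*(g - 2)*(g + 1)*(g)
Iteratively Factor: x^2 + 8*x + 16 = (x + 4)*(x + 4)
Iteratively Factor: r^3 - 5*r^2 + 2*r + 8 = (r - 2)*(r^2 - 3*r - 4) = (r - 4)*(r - 2)*(r + 1)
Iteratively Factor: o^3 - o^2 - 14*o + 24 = (o - 2)*(o^2 + o - 12) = (o - 2)*(o + 4)*(o - 3)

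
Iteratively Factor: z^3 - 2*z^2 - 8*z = (z + 2)*(z^2 - 4*z) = (z - 4)*(z + 2)*(z)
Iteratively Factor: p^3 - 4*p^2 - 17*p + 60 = (p + 4)*(p^2 - 8*p + 15) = (p - 3)*(p + 4)*(p - 5)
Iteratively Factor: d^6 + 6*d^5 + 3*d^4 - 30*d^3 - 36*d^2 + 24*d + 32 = (d + 1)*(d^5 + 5*d^4 - 2*d^3 - 28*d^2 - 8*d + 32) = (d + 1)*(d + 4)*(d^4 + d^3 - 6*d^2 - 4*d + 8) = (d + 1)*(d + 2)*(d + 4)*(d^3 - d^2 - 4*d + 4) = (d + 1)*(d + 2)^2*(d + 4)*(d^2 - 3*d + 2) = (d - 2)*(d + 1)*(d + 2)^2*(d + 4)*(d - 1)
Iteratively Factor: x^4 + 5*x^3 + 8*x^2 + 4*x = (x)*(x^3 + 5*x^2 + 8*x + 4) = x*(x + 2)*(x^2 + 3*x + 2) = x*(x + 2)^2*(x + 1)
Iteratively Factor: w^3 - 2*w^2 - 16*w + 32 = (w + 4)*(w^2 - 6*w + 8) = (w - 2)*(w + 4)*(w - 4)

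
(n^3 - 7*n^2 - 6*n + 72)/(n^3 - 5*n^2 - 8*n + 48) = (n - 6)/(n - 4)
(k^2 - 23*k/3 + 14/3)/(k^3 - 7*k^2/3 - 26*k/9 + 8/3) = 3*(k - 7)/(3*k^2 - 5*k - 12)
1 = 1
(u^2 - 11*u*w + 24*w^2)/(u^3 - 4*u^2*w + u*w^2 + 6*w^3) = (u - 8*w)/(u^2 - u*w - 2*w^2)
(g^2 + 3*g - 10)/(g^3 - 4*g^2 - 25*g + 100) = (g - 2)/(g^2 - 9*g + 20)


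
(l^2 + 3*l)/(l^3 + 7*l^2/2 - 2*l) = 2*(l + 3)/(2*l^2 + 7*l - 4)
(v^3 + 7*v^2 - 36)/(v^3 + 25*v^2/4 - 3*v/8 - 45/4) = 8*(v^2 + v - 6)/(8*v^2 + 2*v - 15)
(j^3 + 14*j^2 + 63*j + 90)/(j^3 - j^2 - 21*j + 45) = (j^2 + 9*j + 18)/(j^2 - 6*j + 9)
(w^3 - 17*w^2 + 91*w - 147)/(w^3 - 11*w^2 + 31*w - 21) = (w - 7)/(w - 1)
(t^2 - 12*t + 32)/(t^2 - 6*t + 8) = (t - 8)/(t - 2)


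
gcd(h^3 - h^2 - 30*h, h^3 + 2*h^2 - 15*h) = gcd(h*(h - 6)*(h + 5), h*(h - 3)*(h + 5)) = h^2 + 5*h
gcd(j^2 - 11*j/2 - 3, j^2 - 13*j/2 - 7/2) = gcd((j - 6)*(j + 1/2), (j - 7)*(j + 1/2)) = j + 1/2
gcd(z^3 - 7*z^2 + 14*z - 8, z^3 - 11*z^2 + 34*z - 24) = z^2 - 5*z + 4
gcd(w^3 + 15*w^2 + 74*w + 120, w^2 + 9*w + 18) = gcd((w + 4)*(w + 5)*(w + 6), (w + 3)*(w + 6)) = w + 6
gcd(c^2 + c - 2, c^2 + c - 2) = c^2 + c - 2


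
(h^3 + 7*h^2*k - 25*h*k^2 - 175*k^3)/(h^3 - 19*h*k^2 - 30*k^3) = (h^2 + 12*h*k + 35*k^2)/(h^2 + 5*h*k + 6*k^2)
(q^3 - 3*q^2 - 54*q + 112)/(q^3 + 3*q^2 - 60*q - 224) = (q - 2)/(q + 4)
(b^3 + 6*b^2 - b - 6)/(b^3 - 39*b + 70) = (b^3 + 6*b^2 - b - 6)/(b^3 - 39*b + 70)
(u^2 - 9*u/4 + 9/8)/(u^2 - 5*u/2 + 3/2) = (u - 3/4)/(u - 1)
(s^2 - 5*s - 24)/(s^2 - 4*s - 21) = (s - 8)/(s - 7)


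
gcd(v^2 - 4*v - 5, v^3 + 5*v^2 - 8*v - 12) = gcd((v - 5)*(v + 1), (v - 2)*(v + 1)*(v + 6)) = v + 1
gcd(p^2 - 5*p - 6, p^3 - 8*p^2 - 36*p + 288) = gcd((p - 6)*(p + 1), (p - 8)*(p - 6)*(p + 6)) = p - 6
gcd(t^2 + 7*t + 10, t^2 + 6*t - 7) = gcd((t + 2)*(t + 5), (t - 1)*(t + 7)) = 1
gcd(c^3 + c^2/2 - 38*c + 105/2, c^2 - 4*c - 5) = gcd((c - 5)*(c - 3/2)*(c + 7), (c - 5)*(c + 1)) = c - 5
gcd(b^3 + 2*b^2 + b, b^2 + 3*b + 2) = b + 1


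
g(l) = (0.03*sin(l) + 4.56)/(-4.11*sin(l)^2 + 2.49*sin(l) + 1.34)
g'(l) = (8.22*sin(l)*cos(l) - 2.49*cos(l))*(0.03*sin(l) + 4.56)/(-4.11*sin(l)^2 + 2.49*sin(l) + 1.34)^2 + 0.03*cos(l)/(-4.11*sin(l)^2 + 2.49*sin(l) + 1.34)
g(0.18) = 2.76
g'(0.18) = -1.65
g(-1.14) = -1.05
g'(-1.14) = -1.01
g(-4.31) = 30.29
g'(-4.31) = -397.48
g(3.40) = 10.46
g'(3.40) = 106.55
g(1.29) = -74.15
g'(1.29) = 1795.35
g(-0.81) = -1.73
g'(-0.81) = -3.86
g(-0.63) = -2.92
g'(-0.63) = -11.17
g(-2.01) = -1.06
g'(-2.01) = 1.05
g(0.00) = 3.40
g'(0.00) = -6.30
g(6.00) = 14.08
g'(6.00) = -199.96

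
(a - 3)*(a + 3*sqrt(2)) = a^2 - 3*a + 3*sqrt(2)*a - 9*sqrt(2)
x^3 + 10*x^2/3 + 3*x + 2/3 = (x + 1/3)*(x + 1)*(x + 2)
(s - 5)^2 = s^2 - 10*s + 25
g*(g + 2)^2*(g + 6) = g^4 + 10*g^3 + 28*g^2 + 24*g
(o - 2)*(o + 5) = o^2 + 3*o - 10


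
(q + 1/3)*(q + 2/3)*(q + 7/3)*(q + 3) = q^4 + 19*q^3/3 + 113*q^2/9 + 221*q/27 + 14/9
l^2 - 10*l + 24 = (l - 6)*(l - 4)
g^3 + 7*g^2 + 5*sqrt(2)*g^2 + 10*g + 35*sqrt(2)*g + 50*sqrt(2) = (g + 2)*(g + 5)*(g + 5*sqrt(2))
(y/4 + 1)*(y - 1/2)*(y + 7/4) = y^3/4 + 21*y^2/16 + 33*y/32 - 7/8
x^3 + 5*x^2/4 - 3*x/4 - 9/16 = (x - 3/4)*(x + 1/2)*(x + 3/2)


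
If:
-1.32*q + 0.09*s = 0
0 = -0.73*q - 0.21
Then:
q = -0.29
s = -4.22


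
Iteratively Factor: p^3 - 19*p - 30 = (p - 5)*(p^2 + 5*p + 6) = (p - 5)*(p + 3)*(p + 2)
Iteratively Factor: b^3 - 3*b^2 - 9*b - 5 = (b + 1)*(b^2 - 4*b - 5) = (b - 5)*(b + 1)*(b + 1)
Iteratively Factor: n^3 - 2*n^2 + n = (n - 1)*(n^2 - n) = (n - 1)^2*(n)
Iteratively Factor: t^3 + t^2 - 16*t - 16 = (t - 4)*(t^2 + 5*t + 4) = (t - 4)*(t + 4)*(t + 1)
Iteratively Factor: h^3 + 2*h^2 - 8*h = (h)*(h^2 + 2*h - 8) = h*(h + 4)*(h - 2)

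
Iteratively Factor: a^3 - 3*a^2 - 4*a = (a + 1)*(a^2 - 4*a) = a*(a + 1)*(a - 4)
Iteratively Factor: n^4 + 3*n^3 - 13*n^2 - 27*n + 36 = (n + 4)*(n^3 - n^2 - 9*n + 9) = (n + 3)*(n + 4)*(n^2 - 4*n + 3) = (n - 3)*(n + 3)*(n + 4)*(n - 1)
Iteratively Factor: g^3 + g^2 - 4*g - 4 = (g - 2)*(g^2 + 3*g + 2) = (g - 2)*(g + 1)*(g + 2)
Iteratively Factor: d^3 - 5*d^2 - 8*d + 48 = (d - 4)*(d^2 - d - 12) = (d - 4)*(d + 3)*(d - 4)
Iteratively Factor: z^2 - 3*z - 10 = (z - 5)*(z + 2)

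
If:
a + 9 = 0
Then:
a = -9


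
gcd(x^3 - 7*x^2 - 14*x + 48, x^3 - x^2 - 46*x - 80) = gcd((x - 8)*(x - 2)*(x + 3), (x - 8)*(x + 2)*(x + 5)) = x - 8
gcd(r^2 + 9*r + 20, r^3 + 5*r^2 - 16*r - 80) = r^2 + 9*r + 20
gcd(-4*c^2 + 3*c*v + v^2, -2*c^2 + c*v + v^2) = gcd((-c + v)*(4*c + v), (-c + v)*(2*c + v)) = -c + v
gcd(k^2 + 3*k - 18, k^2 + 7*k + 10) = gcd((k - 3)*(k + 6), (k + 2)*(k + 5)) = 1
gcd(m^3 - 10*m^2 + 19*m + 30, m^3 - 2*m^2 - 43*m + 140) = m - 5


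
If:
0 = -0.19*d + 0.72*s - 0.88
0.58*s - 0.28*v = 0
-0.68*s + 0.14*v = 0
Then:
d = -4.63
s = 0.00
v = 0.00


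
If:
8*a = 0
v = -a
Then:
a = 0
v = 0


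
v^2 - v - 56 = (v - 8)*(v + 7)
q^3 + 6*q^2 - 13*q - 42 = (q - 3)*(q + 2)*(q + 7)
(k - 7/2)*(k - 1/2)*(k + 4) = k^3 - 57*k/4 + 7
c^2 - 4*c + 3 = (c - 3)*(c - 1)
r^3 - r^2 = r^2*(r - 1)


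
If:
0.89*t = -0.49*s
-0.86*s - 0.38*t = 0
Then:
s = 0.00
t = 0.00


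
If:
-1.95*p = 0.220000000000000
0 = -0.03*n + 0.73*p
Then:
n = -2.75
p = -0.11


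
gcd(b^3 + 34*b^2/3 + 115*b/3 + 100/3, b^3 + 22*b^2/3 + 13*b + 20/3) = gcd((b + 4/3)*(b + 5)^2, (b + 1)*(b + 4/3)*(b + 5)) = b^2 + 19*b/3 + 20/3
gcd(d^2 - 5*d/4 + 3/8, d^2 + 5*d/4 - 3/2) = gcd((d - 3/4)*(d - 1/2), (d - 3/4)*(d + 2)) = d - 3/4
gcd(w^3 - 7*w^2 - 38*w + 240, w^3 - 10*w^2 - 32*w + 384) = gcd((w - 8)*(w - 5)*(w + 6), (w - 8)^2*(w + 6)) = w^2 - 2*w - 48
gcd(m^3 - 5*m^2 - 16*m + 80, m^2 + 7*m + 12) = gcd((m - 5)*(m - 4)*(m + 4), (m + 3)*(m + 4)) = m + 4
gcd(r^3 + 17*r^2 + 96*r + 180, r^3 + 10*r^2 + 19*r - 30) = r^2 + 11*r + 30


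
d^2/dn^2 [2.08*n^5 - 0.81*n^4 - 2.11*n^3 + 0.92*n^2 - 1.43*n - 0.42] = 41.6*n^3 - 9.72*n^2 - 12.66*n + 1.84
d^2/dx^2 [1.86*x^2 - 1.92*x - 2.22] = 3.72000000000000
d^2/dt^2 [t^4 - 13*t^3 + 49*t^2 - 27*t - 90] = 12*t^2 - 78*t + 98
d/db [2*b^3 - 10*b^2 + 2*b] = 6*b^2 - 20*b + 2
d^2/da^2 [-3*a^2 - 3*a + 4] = -6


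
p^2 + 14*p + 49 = (p + 7)^2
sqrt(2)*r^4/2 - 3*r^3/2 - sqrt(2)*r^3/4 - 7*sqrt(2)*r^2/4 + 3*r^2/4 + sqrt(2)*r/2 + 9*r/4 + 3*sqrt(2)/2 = (r/2 + 1/2)*(r - 3/2)*(r - 2*sqrt(2))*(sqrt(2)*r + 1)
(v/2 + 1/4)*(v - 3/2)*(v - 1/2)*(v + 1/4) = v^4/2 - 5*v^3/8 - 5*v^2/16 + 5*v/32 + 3/64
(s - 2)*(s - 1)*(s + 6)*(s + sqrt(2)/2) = s^4 + sqrt(2)*s^3/2 + 3*s^3 - 16*s^2 + 3*sqrt(2)*s^2/2 - 8*sqrt(2)*s + 12*s + 6*sqrt(2)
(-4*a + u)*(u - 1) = -4*a*u + 4*a + u^2 - u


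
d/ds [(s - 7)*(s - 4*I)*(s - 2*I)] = 3*s^2 + s*(-14 - 12*I) - 8 + 42*I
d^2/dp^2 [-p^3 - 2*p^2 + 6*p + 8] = -6*p - 4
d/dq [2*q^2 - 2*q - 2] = 4*q - 2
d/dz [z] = 1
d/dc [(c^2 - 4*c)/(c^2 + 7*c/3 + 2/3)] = 3*(19*c^2 + 4*c - 8)/(9*c^4 + 42*c^3 + 61*c^2 + 28*c + 4)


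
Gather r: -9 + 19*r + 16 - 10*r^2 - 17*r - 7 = -10*r^2 + 2*r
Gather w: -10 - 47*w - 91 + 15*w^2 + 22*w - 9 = 15*w^2 - 25*w - 110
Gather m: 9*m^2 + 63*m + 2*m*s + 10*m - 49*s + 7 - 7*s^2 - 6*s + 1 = 9*m^2 + m*(2*s + 73) - 7*s^2 - 55*s + 8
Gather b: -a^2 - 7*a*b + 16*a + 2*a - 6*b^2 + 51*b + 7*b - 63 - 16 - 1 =-a^2 + 18*a - 6*b^2 + b*(58 - 7*a) - 80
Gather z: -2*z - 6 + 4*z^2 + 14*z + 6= 4*z^2 + 12*z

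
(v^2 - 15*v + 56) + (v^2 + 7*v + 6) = 2*v^2 - 8*v + 62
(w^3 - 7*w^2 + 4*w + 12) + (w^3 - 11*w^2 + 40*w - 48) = 2*w^3 - 18*w^2 + 44*w - 36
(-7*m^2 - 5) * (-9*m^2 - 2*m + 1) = 63*m^4 + 14*m^3 + 38*m^2 + 10*m - 5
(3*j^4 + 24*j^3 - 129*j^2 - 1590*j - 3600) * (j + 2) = 3*j^5 + 30*j^4 - 81*j^3 - 1848*j^2 - 6780*j - 7200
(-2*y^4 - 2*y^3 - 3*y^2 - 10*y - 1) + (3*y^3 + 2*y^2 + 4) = -2*y^4 + y^3 - y^2 - 10*y + 3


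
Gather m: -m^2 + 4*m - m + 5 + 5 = -m^2 + 3*m + 10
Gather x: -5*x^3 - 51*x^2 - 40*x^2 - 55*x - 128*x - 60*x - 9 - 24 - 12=-5*x^3 - 91*x^2 - 243*x - 45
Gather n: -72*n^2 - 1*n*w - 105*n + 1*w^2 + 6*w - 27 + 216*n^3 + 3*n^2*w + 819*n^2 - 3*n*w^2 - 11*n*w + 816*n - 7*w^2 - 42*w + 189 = 216*n^3 + n^2*(3*w + 747) + n*(-3*w^2 - 12*w + 711) - 6*w^2 - 36*w + 162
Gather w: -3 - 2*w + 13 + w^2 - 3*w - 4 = w^2 - 5*w + 6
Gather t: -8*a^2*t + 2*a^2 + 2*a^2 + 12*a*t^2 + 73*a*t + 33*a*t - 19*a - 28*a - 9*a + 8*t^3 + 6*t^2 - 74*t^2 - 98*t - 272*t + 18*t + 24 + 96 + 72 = 4*a^2 - 56*a + 8*t^3 + t^2*(12*a - 68) + t*(-8*a^2 + 106*a - 352) + 192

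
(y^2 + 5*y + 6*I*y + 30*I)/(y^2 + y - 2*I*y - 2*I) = (y^2 + y*(5 + 6*I) + 30*I)/(y^2 + y*(1 - 2*I) - 2*I)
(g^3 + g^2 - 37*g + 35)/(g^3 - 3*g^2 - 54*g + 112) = (g^2 - 6*g + 5)/(g^2 - 10*g + 16)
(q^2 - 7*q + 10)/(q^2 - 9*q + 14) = (q - 5)/(q - 7)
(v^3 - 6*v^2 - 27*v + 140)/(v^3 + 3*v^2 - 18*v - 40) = (v - 7)/(v + 2)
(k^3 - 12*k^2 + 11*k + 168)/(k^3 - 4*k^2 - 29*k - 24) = (k - 7)/(k + 1)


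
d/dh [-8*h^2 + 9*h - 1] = 9 - 16*h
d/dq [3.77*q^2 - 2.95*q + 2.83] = 7.54*q - 2.95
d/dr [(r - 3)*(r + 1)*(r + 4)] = 3*r^2 + 4*r - 11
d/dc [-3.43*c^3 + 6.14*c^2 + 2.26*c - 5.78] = -10.29*c^2 + 12.28*c + 2.26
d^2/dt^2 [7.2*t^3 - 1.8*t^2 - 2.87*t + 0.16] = 43.2*t - 3.6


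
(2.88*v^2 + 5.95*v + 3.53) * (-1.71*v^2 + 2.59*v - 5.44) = -4.9248*v^4 - 2.7153*v^3 - 6.293*v^2 - 23.2253*v - 19.2032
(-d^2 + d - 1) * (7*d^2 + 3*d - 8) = -7*d^4 + 4*d^3 + 4*d^2 - 11*d + 8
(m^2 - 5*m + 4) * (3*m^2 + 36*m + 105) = 3*m^4 + 21*m^3 - 63*m^2 - 381*m + 420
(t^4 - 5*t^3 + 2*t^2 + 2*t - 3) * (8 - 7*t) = -7*t^5 + 43*t^4 - 54*t^3 + 2*t^2 + 37*t - 24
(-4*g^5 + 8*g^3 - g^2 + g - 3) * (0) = 0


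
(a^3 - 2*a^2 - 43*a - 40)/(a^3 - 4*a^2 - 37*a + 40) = (a + 1)/(a - 1)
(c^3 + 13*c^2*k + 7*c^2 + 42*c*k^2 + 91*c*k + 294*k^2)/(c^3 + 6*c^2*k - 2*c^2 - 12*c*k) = (c^2 + 7*c*k + 7*c + 49*k)/(c*(c - 2))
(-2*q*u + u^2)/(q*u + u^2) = (-2*q + u)/(q + u)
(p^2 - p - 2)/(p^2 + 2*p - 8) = (p + 1)/(p + 4)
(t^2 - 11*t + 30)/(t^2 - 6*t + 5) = (t - 6)/(t - 1)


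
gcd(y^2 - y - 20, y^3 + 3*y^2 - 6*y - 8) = y + 4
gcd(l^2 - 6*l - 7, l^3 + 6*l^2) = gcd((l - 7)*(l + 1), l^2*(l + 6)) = 1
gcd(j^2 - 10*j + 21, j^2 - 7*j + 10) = 1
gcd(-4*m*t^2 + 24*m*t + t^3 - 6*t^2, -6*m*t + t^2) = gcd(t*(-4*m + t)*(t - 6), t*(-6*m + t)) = t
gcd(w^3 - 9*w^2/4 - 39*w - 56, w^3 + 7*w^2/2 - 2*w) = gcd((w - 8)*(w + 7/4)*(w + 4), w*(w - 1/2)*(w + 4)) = w + 4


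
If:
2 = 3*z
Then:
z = 2/3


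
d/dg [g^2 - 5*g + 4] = 2*g - 5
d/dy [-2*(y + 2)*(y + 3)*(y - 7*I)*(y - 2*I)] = -8*y^3 + y^2*(-30 + 54*I) + y*(32 + 180*I) + 140 + 108*I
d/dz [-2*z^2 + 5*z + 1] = 5 - 4*z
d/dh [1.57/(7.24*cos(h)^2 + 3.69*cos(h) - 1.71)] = (22.7336*cos(h) + 5.7933)*sin(h)/(7.24*cos(h)^2 + 3.69*cos(h) - 1.71)^2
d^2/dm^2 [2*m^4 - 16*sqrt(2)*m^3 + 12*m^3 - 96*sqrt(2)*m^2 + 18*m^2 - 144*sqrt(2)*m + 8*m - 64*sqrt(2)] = 24*m^2 - 96*sqrt(2)*m + 72*m - 192*sqrt(2) + 36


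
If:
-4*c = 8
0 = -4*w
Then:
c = -2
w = 0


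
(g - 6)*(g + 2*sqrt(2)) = g^2 - 6*g + 2*sqrt(2)*g - 12*sqrt(2)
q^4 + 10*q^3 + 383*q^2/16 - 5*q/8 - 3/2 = (q - 1/4)*(q + 1/4)*(q + 4)*(q + 6)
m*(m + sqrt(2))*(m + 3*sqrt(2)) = m^3 + 4*sqrt(2)*m^2 + 6*m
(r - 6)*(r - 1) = r^2 - 7*r + 6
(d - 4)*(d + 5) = d^2 + d - 20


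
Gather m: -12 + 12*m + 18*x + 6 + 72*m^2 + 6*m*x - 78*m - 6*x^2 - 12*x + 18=72*m^2 + m*(6*x - 66) - 6*x^2 + 6*x + 12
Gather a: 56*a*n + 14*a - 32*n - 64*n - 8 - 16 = a*(56*n + 14) - 96*n - 24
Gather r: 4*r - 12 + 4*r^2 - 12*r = 4*r^2 - 8*r - 12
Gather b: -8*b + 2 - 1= 1 - 8*b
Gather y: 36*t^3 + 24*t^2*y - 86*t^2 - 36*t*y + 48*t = 36*t^3 - 86*t^2 + 48*t + y*(24*t^2 - 36*t)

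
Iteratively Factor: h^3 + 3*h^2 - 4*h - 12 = (h + 3)*(h^2 - 4) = (h + 2)*(h + 3)*(h - 2)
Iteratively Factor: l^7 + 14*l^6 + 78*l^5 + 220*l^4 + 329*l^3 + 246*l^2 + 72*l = (l + 4)*(l^6 + 10*l^5 + 38*l^4 + 68*l^3 + 57*l^2 + 18*l) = l*(l + 4)*(l^5 + 10*l^4 + 38*l^3 + 68*l^2 + 57*l + 18) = l*(l + 2)*(l + 4)*(l^4 + 8*l^3 + 22*l^2 + 24*l + 9) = l*(l + 1)*(l + 2)*(l + 4)*(l^3 + 7*l^2 + 15*l + 9) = l*(l + 1)*(l + 2)*(l + 3)*(l + 4)*(l^2 + 4*l + 3) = l*(l + 1)^2*(l + 2)*(l + 3)*(l + 4)*(l + 3)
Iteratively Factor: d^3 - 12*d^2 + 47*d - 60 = (d - 5)*(d^2 - 7*d + 12) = (d - 5)*(d - 3)*(d - 4)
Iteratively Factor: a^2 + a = (a)*(a + 1)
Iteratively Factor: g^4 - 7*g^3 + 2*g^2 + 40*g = (g - 5)*(g^3 - 2*g^2 - 8*g) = (g - 5)*(g - 4)*(g^2 + 2*g) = g*(g - 5)*(g - 4)*(g + 2)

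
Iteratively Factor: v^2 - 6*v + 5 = (v - 5)*(v - 1)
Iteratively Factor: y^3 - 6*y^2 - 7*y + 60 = (y - 4)*(y^2 - 2*y - 15) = (y - 5)*(y - 4)*(y + 3)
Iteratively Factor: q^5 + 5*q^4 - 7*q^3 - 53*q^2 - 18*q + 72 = (q + 4)*(q^4 + q^3 - 11*q^2 - 9*q + 18) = (q + 2)*(q + 4)*(q^3 - q^2 - 9*q + 9) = (q - 3)*(q + 2)*(q + 4)*(q^2 + 2*q - 3) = (q - 3)*(q - 1)*(q + 2)*(q + 4)*(q + 3)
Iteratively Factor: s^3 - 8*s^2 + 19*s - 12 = (s - 4)*(s^2 - 4*s + 3) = (s - 4)*(s - 3)*(s - 1)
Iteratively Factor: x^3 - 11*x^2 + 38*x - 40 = (x - 2)*(x^2 - 9*x + 20) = (x - 5)*(x - 2)*(x - 4)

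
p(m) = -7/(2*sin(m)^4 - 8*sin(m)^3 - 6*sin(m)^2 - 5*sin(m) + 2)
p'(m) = -7*(-8*sin(m)^3*cos(m) + 24*sin(m)^2*cos(m) + 12*sin(m)*cos(m) + 5*cos(m))/(2*sin(m)^4 - 8*sin(m)^3 - 6*sin(m)^2 - 5*sin(m) + 2)^2 = 7*(8*sin(m)^3 - 24*sin(m)^2 - 12*sin(m) - 5)*cos(m)/(-2*sin(m)^4 + 8*sin(m)^3 + 6*sin(m)^2 + 5*sin(m) - 2)^2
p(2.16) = 0.70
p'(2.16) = 1.06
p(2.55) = 1.82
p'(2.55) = 6.97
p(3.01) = -5.72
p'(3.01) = 32.33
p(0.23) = -15.25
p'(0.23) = -287.69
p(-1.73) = -0.65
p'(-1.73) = 0.24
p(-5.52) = 1.08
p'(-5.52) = -2.64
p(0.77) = 1.06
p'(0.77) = -2.56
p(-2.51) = -1.47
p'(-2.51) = 1.99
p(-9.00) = -1.91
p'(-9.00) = 2.23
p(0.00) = -3.50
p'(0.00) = -8.75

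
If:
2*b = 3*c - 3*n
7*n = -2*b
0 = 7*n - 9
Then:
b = -9/2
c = -12/7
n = 9/7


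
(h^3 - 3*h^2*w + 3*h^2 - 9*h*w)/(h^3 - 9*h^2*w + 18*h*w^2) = (-h - 3)/(-h + 6*w)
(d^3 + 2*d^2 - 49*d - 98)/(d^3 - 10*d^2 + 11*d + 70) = (d + 7)/(d - 5)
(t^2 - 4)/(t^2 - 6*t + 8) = (t + 2)/(t - 4)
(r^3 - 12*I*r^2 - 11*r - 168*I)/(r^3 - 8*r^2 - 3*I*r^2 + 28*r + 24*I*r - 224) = (r^2 - 5*I*r + 24)/(r^2 + 4*r*(-2 + I) - 32*I)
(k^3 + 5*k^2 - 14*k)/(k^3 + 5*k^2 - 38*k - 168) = k*(k - 2)/(k^2 - 2*k - 24)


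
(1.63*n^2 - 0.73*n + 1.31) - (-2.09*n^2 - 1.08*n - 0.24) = 3.72*n^2 + 0.35*n + 1.55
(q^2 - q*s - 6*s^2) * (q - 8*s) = q^3 - 9*q^2*s + 2*q*s^2 + 48*s^3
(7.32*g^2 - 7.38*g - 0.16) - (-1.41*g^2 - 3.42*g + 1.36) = 8.73*g^2 - 3.96*g - 1.52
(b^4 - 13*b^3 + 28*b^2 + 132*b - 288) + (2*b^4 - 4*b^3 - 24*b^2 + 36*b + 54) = 3*b^4 - 17*b^3 + 4*b^2 + 168*b - 234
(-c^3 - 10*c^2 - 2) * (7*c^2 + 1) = -7*c^5 - 70*c^4 - c^3 - 24*c^2 - 2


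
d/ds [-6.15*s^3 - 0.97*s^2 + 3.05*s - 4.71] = -18.45*s^2 - 1.94*s + 3.05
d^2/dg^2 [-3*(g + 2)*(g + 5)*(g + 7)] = -18*g - 84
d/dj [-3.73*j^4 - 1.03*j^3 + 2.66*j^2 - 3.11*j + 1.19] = -14.92*j^3 - 3.09*j^2 + 5.32*j - 3.11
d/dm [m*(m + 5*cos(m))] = -5*m*sin(m) + 2*m + 5*cos(m)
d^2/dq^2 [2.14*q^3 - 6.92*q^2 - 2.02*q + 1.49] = 12.84*q - 13.84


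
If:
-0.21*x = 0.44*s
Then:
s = -0.477272727272727*x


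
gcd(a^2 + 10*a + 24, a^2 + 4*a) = a + 4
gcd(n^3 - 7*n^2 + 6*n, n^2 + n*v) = n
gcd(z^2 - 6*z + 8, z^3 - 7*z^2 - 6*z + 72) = z - 4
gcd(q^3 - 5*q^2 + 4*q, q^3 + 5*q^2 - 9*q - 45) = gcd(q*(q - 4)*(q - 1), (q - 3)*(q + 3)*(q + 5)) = 1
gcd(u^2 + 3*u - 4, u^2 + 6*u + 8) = u + 4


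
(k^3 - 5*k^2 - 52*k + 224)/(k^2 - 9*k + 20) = (k^2 - k - 56)/(k - 5)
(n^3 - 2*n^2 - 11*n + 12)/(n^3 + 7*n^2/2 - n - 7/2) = 2*(n^2 - n - 12)/(2*n^2 + 9*n + 7)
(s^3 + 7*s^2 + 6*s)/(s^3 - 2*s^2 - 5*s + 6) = s*(s^2 + 7*s + 6)/(s^3 - 2*s^2 - 5*s + 6)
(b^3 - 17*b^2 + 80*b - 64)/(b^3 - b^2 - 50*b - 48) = (b^2 - 9*b + 8)/(b^2 + 7*b + 6)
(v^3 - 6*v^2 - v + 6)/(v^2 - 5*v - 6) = v - 1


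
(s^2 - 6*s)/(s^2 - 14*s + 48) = s/(s - 8)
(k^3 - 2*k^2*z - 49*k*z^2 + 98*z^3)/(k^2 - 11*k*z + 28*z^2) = (-k^2 - 5*k*z + 14*z^2)/(-k + 4*z)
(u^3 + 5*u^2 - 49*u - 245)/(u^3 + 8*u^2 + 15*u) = (u^2 - 49)/(u*(u + 3))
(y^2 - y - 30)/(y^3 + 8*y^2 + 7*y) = (y^2 - y - 30)/(y*(y^2 + 8*y + 7))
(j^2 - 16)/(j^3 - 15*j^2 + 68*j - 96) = (j + 4)/(j^2 - 11*j + 24)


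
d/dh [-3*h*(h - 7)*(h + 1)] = -9*h^2 + 36*h + 21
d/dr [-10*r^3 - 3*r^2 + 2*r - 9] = -30*r^2 - 6*r + 2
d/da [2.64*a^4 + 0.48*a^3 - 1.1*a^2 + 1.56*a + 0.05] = 10.56*a^3 + 1.44*a^2 - 2.2*a + 1.56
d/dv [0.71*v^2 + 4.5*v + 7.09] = 1.42*v + 4.5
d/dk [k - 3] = 1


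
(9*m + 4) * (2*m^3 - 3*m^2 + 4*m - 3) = 18*m^4 - 19*m^3 + 24*m^2 - 11*m - 12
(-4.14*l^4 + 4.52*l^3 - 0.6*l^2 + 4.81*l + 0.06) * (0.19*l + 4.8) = -0.7866*l^5 - 19.0132*l^4 + 21.582*l^3 - 1.9661*l^2 + 23.0994*l + 0.288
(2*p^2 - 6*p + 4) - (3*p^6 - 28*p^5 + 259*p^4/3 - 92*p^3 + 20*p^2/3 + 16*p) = -3*p^6 + 28*p^5 - 259*p^4/3 + 92*p^3 - 14*p^2/3 - 22*p + 4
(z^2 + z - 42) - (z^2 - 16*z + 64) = 17*z - 106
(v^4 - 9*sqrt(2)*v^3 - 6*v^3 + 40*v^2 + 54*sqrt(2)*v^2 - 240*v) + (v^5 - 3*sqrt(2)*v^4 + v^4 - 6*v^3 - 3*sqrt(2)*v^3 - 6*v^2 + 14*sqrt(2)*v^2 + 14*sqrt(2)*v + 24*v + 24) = v^5 - 3*sqrt(2)*v^4 + 2*v^4 - 12*sqrt(2)*v^3 - 12*v^3 + 34*v^2 + 68*sqrt(2)*v^2 - 216*v + 14*sqrt(2)*v + 24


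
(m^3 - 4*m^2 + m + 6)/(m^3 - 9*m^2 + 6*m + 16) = (m - 3)/(m - 8)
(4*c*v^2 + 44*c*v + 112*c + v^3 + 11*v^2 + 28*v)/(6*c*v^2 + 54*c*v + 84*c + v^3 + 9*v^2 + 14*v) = (4*c*v + 16*c + v^2 + 4*v)/(6*c*v + 12*c + v^2 + 2*v)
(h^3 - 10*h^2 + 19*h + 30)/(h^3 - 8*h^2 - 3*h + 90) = (h + 1)/(h + 3)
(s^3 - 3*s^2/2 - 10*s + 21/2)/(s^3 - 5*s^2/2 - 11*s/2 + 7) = (s + 3)/(s + 2)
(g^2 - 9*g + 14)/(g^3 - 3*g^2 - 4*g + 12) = (g - 7)/(g^2 - g - 6)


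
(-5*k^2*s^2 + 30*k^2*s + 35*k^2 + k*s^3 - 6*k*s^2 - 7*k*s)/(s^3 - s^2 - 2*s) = k*(-5*k*s + 35*k + s^2 - 7*s)/(s*(s - 2))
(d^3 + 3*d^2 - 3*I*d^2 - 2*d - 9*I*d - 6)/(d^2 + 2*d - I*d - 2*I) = (d^2 + d*(3 - 2*I) - 6*I)/(d + 2)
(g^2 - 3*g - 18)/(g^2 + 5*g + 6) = (g - 6)/(g + 2)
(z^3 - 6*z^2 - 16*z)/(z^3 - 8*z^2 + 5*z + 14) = z*(z^2 - 6*z - 16)/(z^3 - 8*z^2 + 5*z + 14)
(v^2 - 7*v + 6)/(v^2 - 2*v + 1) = (v - 6)/(v - 1)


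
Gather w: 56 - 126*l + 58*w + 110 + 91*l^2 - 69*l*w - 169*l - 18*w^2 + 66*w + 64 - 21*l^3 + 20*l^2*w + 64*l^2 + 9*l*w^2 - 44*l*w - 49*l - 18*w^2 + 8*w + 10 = -21*l^3 + 155*l^2 - 344*l + w^2*(9*l - 36) + w*(20*l^2 - 113*l + 132) + 240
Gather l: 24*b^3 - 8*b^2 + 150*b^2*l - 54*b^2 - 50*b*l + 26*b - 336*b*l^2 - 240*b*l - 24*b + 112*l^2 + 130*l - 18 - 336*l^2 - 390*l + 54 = 24*b^3 - 62*b^2 + 2*b + l^2*(-336*b - 224) + l*(150*b^2 - 290*b - 260) + 36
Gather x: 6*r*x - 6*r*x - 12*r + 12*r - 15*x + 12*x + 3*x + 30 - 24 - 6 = 0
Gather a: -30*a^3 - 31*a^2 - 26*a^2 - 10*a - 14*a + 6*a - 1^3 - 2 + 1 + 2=-30*a^3 - 57*a^2 - 18*a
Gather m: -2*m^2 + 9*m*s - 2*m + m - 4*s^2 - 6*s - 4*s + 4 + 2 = -2*m^2 + m*(9*s - 1) - 4*s^2 - 10*s + 6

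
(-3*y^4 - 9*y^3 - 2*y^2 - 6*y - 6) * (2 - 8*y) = 24*y^5 + 66*y^4 - 2*y^3 + 44*y^2 + 36*y - 12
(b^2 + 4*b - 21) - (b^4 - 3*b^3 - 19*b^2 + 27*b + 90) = -b^4 + 3*b^3 + 20*b^2 - 23*b - 111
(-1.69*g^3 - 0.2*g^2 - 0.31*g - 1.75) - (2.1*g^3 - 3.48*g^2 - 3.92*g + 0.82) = -3.79*g^3 + 3.28*g^2 + 3.61*g - 2.57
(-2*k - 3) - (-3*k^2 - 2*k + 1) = 3*k^2 - 4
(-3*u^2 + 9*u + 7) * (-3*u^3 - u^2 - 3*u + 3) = 9*u^5 - 24*u^4 - 21*u^3 - 43*u^2 + 6*u + 21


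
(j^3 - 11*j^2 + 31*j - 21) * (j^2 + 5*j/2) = j^5 - 17*j^4/2 + 7*j^3/2 + 113*j^2/2 - 105*j/2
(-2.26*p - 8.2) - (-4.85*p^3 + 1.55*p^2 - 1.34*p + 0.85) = 4.85*p^3 - 1.55*p^2 - 0.92*p - 9.05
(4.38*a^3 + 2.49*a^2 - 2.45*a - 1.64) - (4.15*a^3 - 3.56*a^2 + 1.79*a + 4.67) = 0.23*a^3 + 6.05*a^2 - 4.24*a - 6.31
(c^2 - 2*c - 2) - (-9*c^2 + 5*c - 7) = 10*c^2 - 7*c + 5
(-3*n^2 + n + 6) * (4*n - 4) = -12*n^3 + 16*n^2 + 20*n - 24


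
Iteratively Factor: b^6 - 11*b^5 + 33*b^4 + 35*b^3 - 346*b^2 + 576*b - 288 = (b - 3)*(b^5 - 8*b^4 + 9*b^3 + 62*b^2 - 160*b + 96) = (b - 4)*(b - 3)*(b^4 - 4*b^3 - 7*b^2 + 34*b - 24) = (b - 4)*(b - 3)*(b - 1)*(b^3 - 3*b^2 - 10*b + 24) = (b - 4)*(b - 3)*(b - 2)*(b - 1)*(b^2 - b - 12) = (b - 4)*(b - 3)*(b - 2)*(b - 1)*(b + 3)*(b - 4)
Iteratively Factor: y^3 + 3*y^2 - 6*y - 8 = (y + 1)*(y^2 + 2*y - 8) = (y - 2)*(y + 1)*(y + 4)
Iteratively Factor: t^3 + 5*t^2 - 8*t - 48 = (t - 3)*(t^2 + 8*t + 16) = (t - 3)*(t + 4)*(t + 4)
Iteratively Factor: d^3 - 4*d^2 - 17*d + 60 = (d - 5)*(d^2 + d - 12) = (d - 5)*(d + 4)*(d - 3)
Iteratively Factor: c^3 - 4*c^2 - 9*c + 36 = (c - 4)*(c^2 - 9) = (c - 4)*(c - 3)*(c + 3)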